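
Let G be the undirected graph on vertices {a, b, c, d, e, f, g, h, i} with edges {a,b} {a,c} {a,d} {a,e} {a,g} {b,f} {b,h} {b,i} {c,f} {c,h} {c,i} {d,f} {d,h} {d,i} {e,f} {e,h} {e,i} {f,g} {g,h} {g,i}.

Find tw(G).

4

A width-4 tree decomposition is:
Bags: B1 = {a, e, f, h, i}  B2 = {a, d, f, h, i}  B3 = {a, f, g, h, i}  B4 = {a, c, f, h, i}  B5 = {a, b, f, h, i}
Tree: B1–B2, B2–B3, B3–B4, B4–B5
Each bag holds 5 vertices, so the decomposition has width 4, which upper-bounds the treewidth. For the lower bound: the 5 vertex sets {e,h}, {d,f}, {g,i}, {a}, {c} are disjoint, each induces a connected subgraph, and every pair is joined by at least one edge of G. Contracting each set to a single vertex therefore yields K_{5} as a minor, and since treewidth is minor-monotone, tw(G) ≥ tw(K_{5}) = 4. Combining the bounds, tw(G) = 4.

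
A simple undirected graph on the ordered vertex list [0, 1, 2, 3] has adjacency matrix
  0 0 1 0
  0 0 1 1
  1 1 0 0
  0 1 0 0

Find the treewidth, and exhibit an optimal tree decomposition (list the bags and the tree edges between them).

Treewidth 1.
One such decomposition:
Bags: B1 = {0, 2}  B2 = {1, 2}  B3 = {1, 3}
Tree: B1–B2, B2–B3

Each bag holds 2 vertices, so the decomposition has width 1, which upper-bounds the treewidth. G has an edge, so its treewidth is at least 1. Hence tw(G) = 1 exactly.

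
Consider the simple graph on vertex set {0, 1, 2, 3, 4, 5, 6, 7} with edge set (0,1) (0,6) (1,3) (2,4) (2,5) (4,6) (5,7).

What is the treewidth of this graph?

1

A width-1 tree decomposition is:
Bags: B1 = {5, 7}  B2 = {2, 5}  B3 = {2, 4}  B4 = {4, 6}  B5 = {0, 6}  B6 = {0, 1}  B7 = {1, 3}
Tree: B1–B2, B2–B3, B3–B4, B4–B5, B5–B6, B6–B7
The largest bag has 2 vertices, giving width 1; this decomposition certifies tw(G) ≤ 1. Since G has at least one edge (e.g. 7–5), it is not an edgeless graph, so tw(G) ≥ 1. Therefore the treewidth is 1.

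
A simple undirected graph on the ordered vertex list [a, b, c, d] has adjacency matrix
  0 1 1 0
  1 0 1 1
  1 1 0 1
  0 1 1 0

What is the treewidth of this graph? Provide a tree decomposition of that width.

The largest bag has 3 vertices, giving width 2; this decomposition certifies tw(G) ≤ 2. For the lower bound, the 3 vertices {b, c, d} are pairwise adjacent, and any tree decomposition puts a clique entirely inside one bag — forcing width ≥ 2. The upper and lower bounds meet at 2, so that is the treewidth.

Treewidth 2.
One optimal decomposition is:
Bags: B1 = {b, c, d}  B2 = {a, b, c}
Tree: B1–B2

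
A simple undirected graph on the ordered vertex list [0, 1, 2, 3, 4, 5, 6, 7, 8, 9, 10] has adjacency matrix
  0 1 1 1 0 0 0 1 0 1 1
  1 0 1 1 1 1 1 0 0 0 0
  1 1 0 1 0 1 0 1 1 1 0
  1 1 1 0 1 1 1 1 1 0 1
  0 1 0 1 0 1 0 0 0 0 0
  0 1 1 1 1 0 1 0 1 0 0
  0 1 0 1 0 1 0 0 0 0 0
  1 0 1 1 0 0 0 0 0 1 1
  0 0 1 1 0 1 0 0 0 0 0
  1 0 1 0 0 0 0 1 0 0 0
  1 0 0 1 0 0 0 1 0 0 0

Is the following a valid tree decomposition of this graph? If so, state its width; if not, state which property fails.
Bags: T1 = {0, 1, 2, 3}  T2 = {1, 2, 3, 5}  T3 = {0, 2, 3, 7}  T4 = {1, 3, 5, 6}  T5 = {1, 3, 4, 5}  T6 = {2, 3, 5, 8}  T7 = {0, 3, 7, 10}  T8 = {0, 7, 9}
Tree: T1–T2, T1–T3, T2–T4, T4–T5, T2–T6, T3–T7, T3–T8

A tree decomposition must satisfy three properties: every vertex lies in some bag; for every edge, both endpoints lie together in some bag; and for every vertex, the bags containing it form a connected subtree. Here edge (2,9) lies in no bag, so the decomposition is invalid.

No — edge (2,9) lies in no bag.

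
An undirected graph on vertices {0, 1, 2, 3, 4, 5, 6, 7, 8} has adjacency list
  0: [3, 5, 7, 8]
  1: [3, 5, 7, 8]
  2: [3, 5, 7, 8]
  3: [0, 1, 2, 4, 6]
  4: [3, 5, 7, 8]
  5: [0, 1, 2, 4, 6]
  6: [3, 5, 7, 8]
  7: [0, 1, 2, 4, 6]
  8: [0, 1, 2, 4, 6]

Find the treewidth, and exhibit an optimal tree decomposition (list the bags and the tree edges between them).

Every bag has size at most 5, so the width is 5 − 1 = 4 and tw(G) ≤ 4. For the lower bound: the 5 vertex sets {5,6}, {0,7}, {3,4}, {8}, {1} are disjoint, each induces a connected subgraph, and every pair is joined by at least one edge of G. Contracting each set to a single vertex therefore yields K_{5} as a minor, and since treewidth is minor-monotone, tw(G) ≥ tw(K_{5}) = 4. Combining the bounds, tw(G) = 4.

Treewidth 4.
One optimal decomposition is:
Bags: B1 = {3, 5, 6, 7, 8}  B2 = {0, 3, 5, 7, 8}  B3 = {3, 4, 5, 7, 8}  B4 = {1, 3, 5, 7, 8}  B5 = {2, 3, 5, 7, 8}
Tree: B1–B2, B2–B3, B3–B4, B4–B5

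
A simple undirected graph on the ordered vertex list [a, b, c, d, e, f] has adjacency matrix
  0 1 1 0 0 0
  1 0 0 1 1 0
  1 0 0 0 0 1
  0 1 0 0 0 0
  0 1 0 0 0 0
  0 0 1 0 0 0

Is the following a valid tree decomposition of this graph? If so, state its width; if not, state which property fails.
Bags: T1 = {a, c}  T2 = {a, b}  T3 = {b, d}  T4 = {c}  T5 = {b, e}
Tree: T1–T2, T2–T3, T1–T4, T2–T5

A tree decomposition must satisfy three properties: every vertex lies in some bag; for every edge, both endpoints lie together in some bag; and for every vertex, the bags containing it form a connected subtree. Here vertex f appears in no bag, so the decomposition is invalid.

No — vertex f appears in no bag.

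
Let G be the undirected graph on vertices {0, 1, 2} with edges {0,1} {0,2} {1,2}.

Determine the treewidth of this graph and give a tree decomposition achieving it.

Treewidth 2.
Bags: B1 = {0, 1, 2}
Tree: (single bag)

A single bag containing all 3 vertices is trivially a valid decomposition of width 2. On the other hand G contains the 3-clique {0, 1, 2}. A clique must lie in a single bag of any decomposition, so no decomposition can have width below 2. Combining the bounds, tw(G) = 2.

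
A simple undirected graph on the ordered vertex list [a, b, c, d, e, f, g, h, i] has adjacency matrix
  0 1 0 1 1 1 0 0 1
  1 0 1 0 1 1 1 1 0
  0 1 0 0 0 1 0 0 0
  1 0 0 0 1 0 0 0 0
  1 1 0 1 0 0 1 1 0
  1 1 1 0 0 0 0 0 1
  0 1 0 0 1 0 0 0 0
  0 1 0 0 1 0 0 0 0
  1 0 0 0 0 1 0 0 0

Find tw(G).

A width-2 tree decomposition is:
Bags: B1 = {a, b, f}  B2 = {a, b, e}  B3 = {b, e, g}  B4 = {a, f, i}  B5 = {b, e, h}  B6 = {b, c, f}  B7 = {a, d, e}
Tree: B1–B2, B2–B3, B1–B4, B2–B5, B1–B6, B2–B7
Each bag holds 3 vertices, so the decomposition has width 2, which upper-bounds the treewidth. Conversely, {a, d, e} is a clique of size 3, and the vertices of any clique must share a bag in every tree decomposition; so some bag has ≥ 3 vertices and tw(G) ≥ 2. The upper and lower bounds meet at 2, so that is the treewidth.

2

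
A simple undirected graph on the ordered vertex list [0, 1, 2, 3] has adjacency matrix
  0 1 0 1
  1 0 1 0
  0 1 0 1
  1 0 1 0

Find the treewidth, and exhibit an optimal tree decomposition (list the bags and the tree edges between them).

Treewidth 2.
One such decomposition:
Bags: B1 = {0, 2, 3}  B2 = {0, 1, 2}
Tree: B1–B2

The largest bag has 3 vertices, giving width 2; this decomposition certifies tw(G) ≤ 2. The edges 0–3–2–1–0 form a cycle, so G is not a tree and its treewidth is at least 2. The upper and lower bounds meet at 2, so that is the treewidth.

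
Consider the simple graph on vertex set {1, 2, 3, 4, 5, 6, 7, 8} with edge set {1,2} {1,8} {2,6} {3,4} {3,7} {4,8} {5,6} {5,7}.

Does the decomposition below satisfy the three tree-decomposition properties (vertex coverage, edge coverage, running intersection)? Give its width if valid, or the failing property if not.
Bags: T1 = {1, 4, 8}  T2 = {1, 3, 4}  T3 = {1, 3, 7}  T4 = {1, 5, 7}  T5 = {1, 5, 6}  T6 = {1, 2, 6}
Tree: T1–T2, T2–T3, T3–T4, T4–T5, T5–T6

Yes; width 2.

Checking the three conditions: (i) the bags cover all of {1, 2, 3, 4, 5, 6, 7, 8}; (ii) for each edge, some bag contains both endpoints; (iii) the bags containing any fixed vertex form a subtree. All hold, so the decomposition is valid with width 3 − 1 = 2.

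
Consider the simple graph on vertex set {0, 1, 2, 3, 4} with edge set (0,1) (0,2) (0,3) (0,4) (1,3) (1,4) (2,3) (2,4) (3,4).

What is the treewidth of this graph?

A width-3 tree decomposition is:
Bags: B1 = {0, 2, 3, 4}  B2 = {0, 1, 3, 4}
Tree: B1–B2
Every bag has size at most 4, so the width is 4 − 1 = 3 and tw(G) ≤ 3. Conversely, {0, 1, 3, 4} is a clique of size 4, and the vertices of any clique must share a bag in every tree decomposition; so some bag has ≥ 4 vertices and tw(G) ≥ 3. Hence tw(G) = 3 exactly.

3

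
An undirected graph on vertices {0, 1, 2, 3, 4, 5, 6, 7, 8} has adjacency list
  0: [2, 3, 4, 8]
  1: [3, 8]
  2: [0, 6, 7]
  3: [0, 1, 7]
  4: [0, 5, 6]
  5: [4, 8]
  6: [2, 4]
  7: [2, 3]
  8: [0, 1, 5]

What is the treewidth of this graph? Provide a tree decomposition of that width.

Every bag has size at most 4, so the width is 4 − 1 = 3 and tw(G) ≤ 3. For the lower bound: the 4 vertex sets {1,5,8}, {4}, {0}, {2,3,6,7} are disjoint, each induces a connected subgraph, and every pair is joined by at least one edge of G. Contracting each set to a single vertex therefore yields K_{4} as a minor, and since treewidth is minor-monotone, tw(G) ≥ tw(K_{4}) = 3. Therefore the treewidth is 3.

Treewidth 3.
One optimal decomposition is:
Bags: B1 = {1, 4, 5, 8}  B2 = {0, 1, 4, 8}  B3 = {0, 1, 3, 4}  B4 = {0, 3, 4, 6}  B5 = {0, 2, 3, 6}  B6 = {2, 3, 6, 7}
Tree: B1–B2, B2–B3, B3–B4, B4–B5, B5–B6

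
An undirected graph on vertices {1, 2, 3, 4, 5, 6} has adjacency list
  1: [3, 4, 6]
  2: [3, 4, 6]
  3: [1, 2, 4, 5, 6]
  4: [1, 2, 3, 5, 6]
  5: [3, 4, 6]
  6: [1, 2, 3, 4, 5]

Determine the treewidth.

A width-3 tree decomposition is:
Bags: B1 = {1, 3, 4, 6}  B2 = {3, 4, 5, 6}  B3 = {2, 3, 4, 6}
Tree: B1–B2, B2–B3
Every bag has size at most 4, so the width is 4 − 1 = 3 and tw(G) ≤ 3. On the other hand G contains the 4-clique {1, 3, 4, 6}. A clique must lie in a single bag of any decomposition, so no decomposition can have width below 3. Therefore the treewidth is 3.

3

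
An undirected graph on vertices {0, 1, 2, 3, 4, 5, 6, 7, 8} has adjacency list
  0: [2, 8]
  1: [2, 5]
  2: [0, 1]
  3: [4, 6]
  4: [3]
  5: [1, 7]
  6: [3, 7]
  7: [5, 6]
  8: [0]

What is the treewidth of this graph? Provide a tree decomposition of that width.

Every bag has size at most 2, so the width is 2 − 1 = 1 and tw(G) ≤ 1. G has an edge, so its treewidth is at least 1. Combining the bounds, tw(G) = 1.

Treewidth 1.
Bags: B1 = {0, 8}  B2 = {0, 2}  B3 = {1, 2}  B4 = {1, 5}  B5 = {5, 7}  B6 = {6, 7}  B7 = {3, 6}  B8 = {3, 4}
Tree: B1–B2, B2–B3, B3–B4, B4–B5, B5–B6, B6–B7, B7–B8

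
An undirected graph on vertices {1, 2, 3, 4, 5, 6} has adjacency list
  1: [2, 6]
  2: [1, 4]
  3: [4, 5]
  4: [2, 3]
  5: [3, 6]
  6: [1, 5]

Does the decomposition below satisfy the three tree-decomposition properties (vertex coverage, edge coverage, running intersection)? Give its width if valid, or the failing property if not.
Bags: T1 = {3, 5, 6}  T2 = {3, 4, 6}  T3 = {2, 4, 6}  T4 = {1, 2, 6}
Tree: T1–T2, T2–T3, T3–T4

Vertex coverage: the bags together contain {1, 2, 3, 4, 5, 6}, the full vertex set. Edge coverage: each edge of G has both endpoints in at least one bag. Running intersection: for every vertex, the bags containing it form a connected subtree. All three properties hold, so this is a valid tree decomposition of width max|bag| − 1 = 2, and hence tw(G) ≤ 2.

Yes; width 2.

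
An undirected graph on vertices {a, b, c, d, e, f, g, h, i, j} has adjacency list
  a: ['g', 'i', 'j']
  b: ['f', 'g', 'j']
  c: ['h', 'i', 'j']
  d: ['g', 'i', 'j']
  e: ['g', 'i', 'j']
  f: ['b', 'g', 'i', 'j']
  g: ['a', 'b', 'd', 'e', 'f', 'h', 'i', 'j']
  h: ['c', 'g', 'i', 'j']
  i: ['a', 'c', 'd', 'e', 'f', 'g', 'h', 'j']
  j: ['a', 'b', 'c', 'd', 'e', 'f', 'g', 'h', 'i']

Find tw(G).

3

A width-3 tree decomposition is:
Bags: B1 = {f, g, i, j}  B2 = {e, g, i, j}  B3 = {b, f, g, j}  B4 = {g, h, i, j}  B5 = {d, g, i, j}  B6 = {a, g, i, j}  B7 = {c, h, i, j}
Tree: B1–B2, B1–B3, B1–B4, B4–B5, B1–B6, B4–B7
Every bag has size at most 4, so the width is 4 − 1 = 3 and tw(G) ≤ 3. Conversely, {b, f, g, j} is a clique of size 4, and the vertices of any clique must share a bag in every tree decomposition; so some bag has ≥ 4 vertices and tw(G) ≥ 3. Therefore the treewidth is 3.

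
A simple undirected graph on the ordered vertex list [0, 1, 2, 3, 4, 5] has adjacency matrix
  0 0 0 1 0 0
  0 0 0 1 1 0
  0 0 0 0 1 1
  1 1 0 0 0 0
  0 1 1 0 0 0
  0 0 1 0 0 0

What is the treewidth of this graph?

1

A width-1 tree decomposition is:
Bags: B1 = {2, 5}  B2 = {2, 4}  B3 = {1, 4}  B4 = {1, 3}  B5 = {0, 3}
Tree: B1–B2, B2–B3, B3–B4, B4–B5
The largest bag has 2 vertices, giving width 1; this decomposition certifies tw(G) ≤ 1. G has an edge, so its treewidth is at least 1. Hence tw(G) = 1 exactly.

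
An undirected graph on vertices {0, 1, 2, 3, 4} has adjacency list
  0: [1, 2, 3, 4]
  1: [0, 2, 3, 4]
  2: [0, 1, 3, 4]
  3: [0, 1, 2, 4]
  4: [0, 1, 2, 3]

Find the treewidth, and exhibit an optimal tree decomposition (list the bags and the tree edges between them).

With just one bag of size 5, the width is 5 − 1 = 4, so tw(G) ≤ 4. On the other hand G contains the 5-clique {0, 1, 2, 3, 4}. A clique must lie in a single bag of any decomposition, so no decomposition can have width below 4. The upper and lower bounds meet at 4, so that is the treewidth.

Treewidth 4.
Bags: B1 = {0, 1, 2, 3, 4}
Tree: (single bag)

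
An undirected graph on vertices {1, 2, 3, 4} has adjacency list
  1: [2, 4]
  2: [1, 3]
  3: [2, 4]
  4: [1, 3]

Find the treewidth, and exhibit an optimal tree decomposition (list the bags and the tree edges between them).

Treewidth 2.
One optimal decomposition is:
Bags: B1 = {1, 3, 4}  B2 = {1, 2, 3}
Tree: B1–B2

The largest bag has 3 vertices, giving width 2; this decomposition certifies tw(G) ≤ 2. The edges 1–4–3–2–1 form a cycle, so G is not a tree and its treewidth is at least 2. Hence tw(G) = 2 exactly.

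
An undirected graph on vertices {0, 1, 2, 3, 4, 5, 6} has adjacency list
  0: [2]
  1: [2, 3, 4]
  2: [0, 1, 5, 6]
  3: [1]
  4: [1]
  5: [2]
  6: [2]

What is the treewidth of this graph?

1

A width-1 tree decomposition is:
Bags: B1 = {1, 2}  B2 = {2, 5}  B3 = {1, 4}  B4 = {0, 2}  B5 = {2, 6}  B6 = {1, 3}
Tree: B1–B2, B1–B3, B2–B4, B4–B5, B3–B6
Each bag holds 2 vertices, so the decomposition has width 1, which upper-bounds the treewidth. Since G has at least one edge (e.g. 1–2), it is not an edgeless graph, so tw(G) ≥ 1. Combining the bounds, tw(G) = 1.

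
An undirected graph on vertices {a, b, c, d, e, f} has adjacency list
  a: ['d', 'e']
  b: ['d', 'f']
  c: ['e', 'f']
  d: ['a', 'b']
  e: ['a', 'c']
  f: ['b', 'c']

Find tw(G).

2

A width-2 tree decomposition is:
Bags: B1 = {a, c, e}  B2 = {a, c, d}  B3 = {b, c, d}  B4 = {b, c, f}
Tree: B1–B2, B2–B3, B3–B4
Every bag has size at most 3, so the width is 3 − 1 = 2 and tw(G) ≤ 2. The edges c–e–a–d–b–f–c form a cycle, so G is not a tree and its treewidth is at least 2. Combining the bounds, tw(G) = 2.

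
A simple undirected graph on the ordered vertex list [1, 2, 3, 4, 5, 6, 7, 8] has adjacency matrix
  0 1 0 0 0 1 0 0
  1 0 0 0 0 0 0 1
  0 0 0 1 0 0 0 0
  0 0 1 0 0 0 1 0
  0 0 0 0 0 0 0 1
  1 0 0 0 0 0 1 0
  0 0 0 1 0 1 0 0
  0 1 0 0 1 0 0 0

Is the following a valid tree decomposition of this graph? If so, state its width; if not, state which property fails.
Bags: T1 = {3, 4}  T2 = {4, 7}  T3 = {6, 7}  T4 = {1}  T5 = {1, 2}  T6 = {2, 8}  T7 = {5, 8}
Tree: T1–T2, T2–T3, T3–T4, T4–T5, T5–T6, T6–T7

A tree decomposition must satisfy three properties: every vertex lies in some bag; for every edge, both endpoints lie together in some bag; and for every vertex, the bags containing it form a connected subtree. Here edge (6,1) lies in no bag, so the decomposition is invalid.

No — edge (6,1) lies in no bag.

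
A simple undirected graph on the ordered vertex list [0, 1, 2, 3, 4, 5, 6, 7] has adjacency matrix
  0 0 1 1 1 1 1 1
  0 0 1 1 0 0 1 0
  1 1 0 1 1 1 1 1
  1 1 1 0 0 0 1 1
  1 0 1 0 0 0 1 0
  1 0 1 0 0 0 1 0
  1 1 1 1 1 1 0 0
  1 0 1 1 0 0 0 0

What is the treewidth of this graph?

A width-3 tree decomposition is:
Bags: B1 = {0, 2, 3, 6}  B2 = {0, 2, 4, 6}  B3 = {0, 2, 5, 6}  B4 = {0, 2, 3, 7}  B5 = {1, 2, 3, 6}
Tree: B1–B2, B1–B3, B1–B4, B1–B5
Each bag holds 4 vertices, so the decomposition has width 3, which upper-bounds the treewidth. On the other hand G contains the 4-clique {0, 2, 3, 6}. A clique must lie in a single bag of any decomposition, so no decomposition can have width below 3. The upper and lower bounds meet at 3, so that is the treewidth.

3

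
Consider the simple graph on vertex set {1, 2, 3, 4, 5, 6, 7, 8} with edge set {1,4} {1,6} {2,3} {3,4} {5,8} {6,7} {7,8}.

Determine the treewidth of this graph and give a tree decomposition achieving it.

The largest bag has 2 vertices, giving width 1; this decomposition certifies tw(G) ≤ 1. Any graph with an edge has treewidth ≥ 1, and G has the edge 5–8. Combining the bounds, tw(G) = 1.

Treewidth 1.
One such decomposition:
Bags: B1 = {5, 8}  B2 = {7, 8}  B3 = {6, 7}  B4 = {1, 6}  B5 = {1, 4}  B6 = {3, 4}  B7 = {2, 3}
Tree: B1–B2, B2–B3, B3–B4, B4–B5, B5–B6, B6–B7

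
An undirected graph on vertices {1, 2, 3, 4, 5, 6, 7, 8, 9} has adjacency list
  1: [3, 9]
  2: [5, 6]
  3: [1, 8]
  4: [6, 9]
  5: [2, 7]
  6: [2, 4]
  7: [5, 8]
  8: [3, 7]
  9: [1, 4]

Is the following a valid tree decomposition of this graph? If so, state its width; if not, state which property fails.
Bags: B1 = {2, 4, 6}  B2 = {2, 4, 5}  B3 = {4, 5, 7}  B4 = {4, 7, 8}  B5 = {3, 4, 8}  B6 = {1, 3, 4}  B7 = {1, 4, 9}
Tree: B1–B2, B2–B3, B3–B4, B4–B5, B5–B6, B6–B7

Yes; width 2.

Vertex coverage: the bags together contain {1, 2, 3, 4, 5, 6, 7, 8, 9}, the full vertex set. Edge coverage: each edge of G has both endpoints in at least one bag. Running intersection: for every vertex, the bags containing it form a connected subtree. All three properties hold, so this is a valid tree decomposition of width max|bag| − 1 = 2, and hence tw(G) ≤ 2.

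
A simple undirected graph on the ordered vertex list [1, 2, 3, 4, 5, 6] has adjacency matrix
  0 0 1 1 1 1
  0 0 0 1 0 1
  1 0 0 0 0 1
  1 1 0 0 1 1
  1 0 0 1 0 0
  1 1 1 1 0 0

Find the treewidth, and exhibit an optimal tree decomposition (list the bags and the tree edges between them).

Treewidth 2.
Bags: B1 = {1, 4, 5}  B2 = {1, 4, 6}  B3 = {2, 4, 6}  B4 = {1, 3, 6}
Tree: B1–B2, B2–B3, B2–B4

The largest bag has 3 vertices, giving width 2; this decomposition certifies tw(G) ≤ 2. On the other hand G contains the 3-clique {1, 3, 6}. A clique must lie in a single bag of any decomposition, so no decomposition can have width below 2. Hence tw(G) = 2 exactly.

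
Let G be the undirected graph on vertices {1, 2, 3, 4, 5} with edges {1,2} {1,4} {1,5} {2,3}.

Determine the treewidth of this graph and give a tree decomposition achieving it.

The largest bag has 2 vertices, giving width 1; this decomposition certifies tw(G) ≤ 1. Since G has at least one edge (e.g. 4–1), it is not an edgeless graph, so tw(G) ≥ 1. Combining the bounds, tw(G) = 1.

Treewidth 1.
Bags: B1 = {1, 4}  B2 = {1, 5}  B3 = {1, 2}  B4 = {2, 3}
Tree: B1–B2, B1–B3, B3–B4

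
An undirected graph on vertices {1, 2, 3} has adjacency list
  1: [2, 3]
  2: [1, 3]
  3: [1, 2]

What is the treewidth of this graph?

2

A width-2 tree decomposition is:
Bags: B1 = {1, 2, 3}
Tree: (single bag)
A single bag containing all 3 vertices is trivially a valid decomposition of width 2. For the lower bound, the 3 vertices {1, 2, 3} are pairwise adjacent, and any tree decomposition puts a clique entirely inside one bag — forcing width ≥ 2. Therefore the treewidth is 2.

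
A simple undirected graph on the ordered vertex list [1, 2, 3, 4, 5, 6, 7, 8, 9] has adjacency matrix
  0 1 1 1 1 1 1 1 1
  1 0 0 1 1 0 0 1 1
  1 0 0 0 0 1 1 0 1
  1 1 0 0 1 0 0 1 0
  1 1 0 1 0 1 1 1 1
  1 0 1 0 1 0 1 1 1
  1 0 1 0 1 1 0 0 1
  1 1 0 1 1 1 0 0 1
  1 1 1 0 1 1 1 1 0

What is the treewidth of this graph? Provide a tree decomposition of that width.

Every bag has size at most 5, so the width is 5 − 1 = 4 and tw(G) ≤ 4. On the other hand G contains the 5-clique {1, 3, 6, 7, 9}. A clique must lie in a single bag of any decomposition, so no decomposition can have width below 4. Hence tw(G) = 4 exactly.

Treewidth 4.
One optimal decomposition is:
Bags: B1 = {1, 3, 6, 7, 9}  B2 = {1, 5, 6, 7, 9}  B3 = {1, 5, 6, 8, 9}  B4 = {1, 2, 5, 8, 9}  B5 = {1, 2, 4, 5, 8}
Tree: B1–B2, B2–B3, B3–B4, B4–B5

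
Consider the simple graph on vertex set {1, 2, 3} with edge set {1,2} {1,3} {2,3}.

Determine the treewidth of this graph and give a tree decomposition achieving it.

Treewidth 2.
One such decomposition:
Bags: B1 = {1, 2, 3}
Tree: (single bag)

A single bag containing all 3 vertices is trivially a valid decomposition of width 2. On the other hand G contains the 3-clique {1, 2, 3}. A clique must lie in a single bag of any decomposition, so no decomposition can have width below 2. Hence tw(G) = 2 exactly.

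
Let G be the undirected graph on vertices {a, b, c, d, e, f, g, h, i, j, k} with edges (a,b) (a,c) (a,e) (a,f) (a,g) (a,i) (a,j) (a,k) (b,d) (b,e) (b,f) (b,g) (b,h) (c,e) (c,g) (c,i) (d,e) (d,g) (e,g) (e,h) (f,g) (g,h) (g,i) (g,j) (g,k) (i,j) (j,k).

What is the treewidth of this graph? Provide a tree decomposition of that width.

Each bag holds 4 vertices, so the decomposition has width 3, which upper-bounds the treewidth. Conversely, {b, d, e, g} is a clique of size 4, and the vertices of any clique must share a bag in every tree decomposition; so some bag has ≥ 4 vertices and tw(G) ≥ 3. The upper and lower bounds meet at 3, so that is the treewidth.

Treewidth 3.
One such decomposition:
Bags: B1 = {a, c, g, i}  B2 = {a, c, e, g}  B3 = {a, b, e, g}  B4 = {b, d, e, g}  B5 = {b, e, g, h}  B6 = {a, g, i, j}  B7 = {a, g, j, k}  B8 = {a, b, f, g}
Tree: B1–B2, B2–B3, B3–B4, B3–B5, B1–B6, B6–B7, B3–B8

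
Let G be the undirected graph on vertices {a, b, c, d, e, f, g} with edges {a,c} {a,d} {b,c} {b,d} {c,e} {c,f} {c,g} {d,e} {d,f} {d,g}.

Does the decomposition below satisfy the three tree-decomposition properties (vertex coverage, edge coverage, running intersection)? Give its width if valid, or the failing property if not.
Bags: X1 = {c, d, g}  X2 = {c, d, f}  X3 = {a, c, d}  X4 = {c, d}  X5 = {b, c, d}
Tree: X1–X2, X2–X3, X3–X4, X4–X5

No — vertex e appears in no bag.

A tree decomposition must satisfy three properties: every vertex lies in some bag; for every edge, both endpoints lie together in some bag; and for every vertex, the bags containing it form a connected subtree. Here vertex e appears in no bag, so the decomposition is invalid.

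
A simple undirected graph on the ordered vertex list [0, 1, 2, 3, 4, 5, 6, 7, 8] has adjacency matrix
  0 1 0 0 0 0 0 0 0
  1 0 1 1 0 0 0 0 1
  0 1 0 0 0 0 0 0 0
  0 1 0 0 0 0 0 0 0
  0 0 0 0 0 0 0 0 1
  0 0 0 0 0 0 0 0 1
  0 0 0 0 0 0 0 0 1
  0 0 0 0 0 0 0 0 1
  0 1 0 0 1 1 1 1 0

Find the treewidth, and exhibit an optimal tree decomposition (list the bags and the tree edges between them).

Treewidth 1.
One such decomposition:
Bags: B1 = {1, 8}  B2 = {6, 8}  B3 = {5, 8}  B4 = {0, 1}  B5 = {1, 2}  B6 = {4, 8}  B7 = {1, 3}  B8 = {7, 8}
Tree: B1–B2, B2–B3, B1–B4, B1–B5, B3–B6, B4–B7, B1–B8

Every bag has size at most 2, so the width is 2 − 1 = 1 and tw(G) ≤ 1. Since G has at least one edge (e.g. 8–1), it is not an edgeless graph, so tw(G) ≥ 1. The upper and lower bounds meet at 1, so that is the treewidth.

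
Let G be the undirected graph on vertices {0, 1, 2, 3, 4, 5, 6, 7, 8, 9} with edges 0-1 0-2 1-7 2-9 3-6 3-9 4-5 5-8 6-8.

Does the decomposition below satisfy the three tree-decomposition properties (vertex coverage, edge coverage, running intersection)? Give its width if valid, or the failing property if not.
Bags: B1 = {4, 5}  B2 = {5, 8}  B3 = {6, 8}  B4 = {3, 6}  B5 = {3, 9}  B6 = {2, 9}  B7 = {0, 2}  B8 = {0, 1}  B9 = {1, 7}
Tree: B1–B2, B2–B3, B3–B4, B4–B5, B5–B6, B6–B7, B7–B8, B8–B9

Yes; width 1.

Vertex coverage: the bags together contain {0, 1, 2, 3, 4, 5, 6, 7, 8, 9}, the full vertex set. Edge coverage: each edge of G has both endpoints in at least one bag. Running intersection: for every vertex, the bags containing it form a connected subtree. All three properties hold, so this is a valid tree decomposition of width max|bag| − 1 = 1, and hence tw(G) ≤ 1.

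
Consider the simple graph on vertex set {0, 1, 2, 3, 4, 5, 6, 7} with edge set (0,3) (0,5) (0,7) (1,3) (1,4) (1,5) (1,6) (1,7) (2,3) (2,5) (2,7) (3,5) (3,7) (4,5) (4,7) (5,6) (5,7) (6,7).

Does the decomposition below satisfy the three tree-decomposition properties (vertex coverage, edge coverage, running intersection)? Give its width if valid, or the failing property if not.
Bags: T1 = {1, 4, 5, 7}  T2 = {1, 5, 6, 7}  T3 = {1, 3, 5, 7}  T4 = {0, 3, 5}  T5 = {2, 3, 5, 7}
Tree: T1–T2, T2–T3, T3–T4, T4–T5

No — edge (7,0) lies in no bag.

A tree decomposition must satisfy three properties: every vertex lies in some bag; for every edge, both endpoints lie together in some bag; and for every vertex, the bags containing it form a connected subtree. Here edge (7,0) lies in no bag, so the decomposition is invalid.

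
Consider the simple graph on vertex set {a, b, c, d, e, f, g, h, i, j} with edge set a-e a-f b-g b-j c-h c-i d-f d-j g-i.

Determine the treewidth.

A width-1 tree decomposition is:
Bags: B1 = {c, h}  B2 = {c, i}  B3 = {g, i}  B4 = {b, g}  B5 = {b, j}  B6 = {d, j}  B7 = {d, f}  B8 = {a, f}  B9 = {a, e}
Tree: B1–B2, B2–B3, B3–B4, B4–B5, B5–B6, B6–B7, B7–B8, B8–B9
Each bag holds 2 vertices, so the decomposition has width 1, which upper-bounds the treewidth. G has an edge, so its treewidth is at least 1. The upper and lower bounds meet at 1, so that is the treewidth.

1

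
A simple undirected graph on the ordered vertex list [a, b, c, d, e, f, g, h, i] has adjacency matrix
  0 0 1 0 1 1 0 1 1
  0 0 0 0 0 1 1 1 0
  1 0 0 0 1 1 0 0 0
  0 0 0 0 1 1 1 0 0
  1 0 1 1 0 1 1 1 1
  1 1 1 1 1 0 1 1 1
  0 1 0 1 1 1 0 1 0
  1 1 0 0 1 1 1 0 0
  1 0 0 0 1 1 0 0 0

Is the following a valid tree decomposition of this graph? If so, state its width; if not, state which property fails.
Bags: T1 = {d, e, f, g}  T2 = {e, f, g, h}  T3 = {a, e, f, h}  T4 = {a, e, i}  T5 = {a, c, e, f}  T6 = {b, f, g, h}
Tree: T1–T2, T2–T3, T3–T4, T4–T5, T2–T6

No — edge (f,i) lies in no bag.

A tree decomposition must satisfy three properties: every vertex lies in some bag; for every edge, both endpoints lie together in some bag; and for every vertex, the bags containing it form a connected subtree. Here edge (f,i) lies in no bag, so the decomposition is invalid.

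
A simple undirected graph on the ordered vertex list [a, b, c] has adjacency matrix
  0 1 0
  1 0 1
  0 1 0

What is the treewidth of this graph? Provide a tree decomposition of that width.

The largest bag has 2 vertices, giving width 1; this decomposition certifies tw(G) ≤ 1. Any graph with an edge has treewidth ≥ 1, and G has the edge b–a. The upper and lower bounds meet at 1, so that is the treewidth.

Treewidth 1.
One optimal decomposition is:
Bags: B1 = {a, b}  B2 = {b, c}
Tree: B1–B2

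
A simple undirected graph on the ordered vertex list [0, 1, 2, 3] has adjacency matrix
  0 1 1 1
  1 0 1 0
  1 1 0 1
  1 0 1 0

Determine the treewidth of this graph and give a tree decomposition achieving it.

Treewidth 2.
One such decomposition:
Bags: B1 = {0, 1, 2}  B2 = {0, 2, 3}
Tree: B1–B2

The largest bag has 3 vertices, giving width 2; this decomposition certifies tw(G) ≤ 2. Conversely, {0, 1, 2} is a clique of size 3, and the vertices of any clique must share a bag in every tree decomposition; so some bag has ≥ 3 vertices and tw(G) ≥ 2. Therefore the treewidth is 2.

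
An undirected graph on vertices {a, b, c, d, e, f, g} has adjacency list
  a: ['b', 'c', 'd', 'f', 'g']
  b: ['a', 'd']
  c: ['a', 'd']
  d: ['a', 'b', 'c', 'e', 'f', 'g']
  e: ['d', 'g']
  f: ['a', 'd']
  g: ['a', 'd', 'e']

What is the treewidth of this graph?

2

A width-2 tree decomposition is:
Bags: B1 = {a, c, d}  B2 = {a, d, g}  B3 = {a, b, d}  B4 = {a, d, f}  B5 = {d, e, g}
Tree: B1–B2, B2–B3, B3–B4, B2–B5
Each bag holds 3 vertices, so the decomposition has width 2, which upper-bounds the treewidth. For the lower bound, the 3 vertices {d, e, g} are pairwise adjacent, and any tree decomposition puts a clique entirely inside one bag — forcing width ≥ 2. Therefore the treewidth is 2.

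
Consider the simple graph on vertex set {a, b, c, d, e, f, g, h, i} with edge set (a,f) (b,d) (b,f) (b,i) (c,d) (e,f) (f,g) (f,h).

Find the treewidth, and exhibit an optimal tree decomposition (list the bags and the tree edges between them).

Treewidth 1.
Bags: B1 = {e, f}  B2 = {f, g}  B3 = {b, f}  B4 = {b, d}  B5 = {a, f}  B6 = {b, i}  B7 = {f, h}  B8 = {c, d}
Tree: B1–B2, B1–B3, B3–B4, B1–B5, B3–B6, B3–B7, B4–B8

The largest bag has 2 vertices, giving width 1; this decomposition certifies tw(G) ≤ 1. Since G has at least one edge (e.g. e–f), it is not an edgeless graph, so tw(G) ≥ 1. Combining the bounds, tw(G) = 1.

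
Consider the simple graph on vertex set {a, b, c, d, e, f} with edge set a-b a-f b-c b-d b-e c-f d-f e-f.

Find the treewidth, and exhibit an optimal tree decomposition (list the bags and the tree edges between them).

Treewidth 2.
One optimal decomposition is:
Bags: B1 = {a, b, f}  B2 = {b, d, f}  B3 = {b, e, f}  B4 = {b, c, f}
Tree: B1–B2, B2–B3, B3–B4

Each bag holds 3 vertices, so the decomposition has width 2, which upper-bounds the treewidth. Since a–b–d–f–a is a cycle in G, G is not acyclic. Forests are exactly the graphs of treewidth ≤ 1, so tw(G) ≥ 2. The upper and lower bounds meet at 2, so that is the treewidth.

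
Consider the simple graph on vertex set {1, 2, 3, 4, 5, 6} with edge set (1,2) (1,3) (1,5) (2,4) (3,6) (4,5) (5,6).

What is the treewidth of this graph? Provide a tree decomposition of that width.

Each bag holds 3 vertices, so the decomposition has width 2, which upper-bounds the treewidth. For the lower bound, G contains the cycle 6–3–1–5–6, so G is not a forest; only forests have treewidth ≤ 1, hence tw(G) ≥ 2. The upper and lower bounds meet at 2, so that is the treewidth.

Treewidth 2.
One such decomposition:
Bags: B1 = {3, 5, 6}  B2 = {1, 3, 5}  B3 = {1, 4, 5}  B4 = {1, 2, 4}
Tree: B1–B2, B2–B3, B3–B4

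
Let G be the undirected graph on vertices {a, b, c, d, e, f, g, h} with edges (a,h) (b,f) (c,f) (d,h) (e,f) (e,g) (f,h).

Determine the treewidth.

1

A width-1 tree decomposition is:
Bags: B1 = {f, h}  B2 = {e, f}  B3 = {c, f}  B4 = {b, f}  B5 = {d, h}  B6 = {a, h}  B7 = {e, g}
Tree: B1–B2, B2–B3, B3–B4, B1–B5, B1–B6, B2–B7
Each bag holds 2 vertices, so the decomposition has width 1, which upper-bounds the treewidth. Any graph with an edge has treewidth ≥ 1, and G has the edge h–f. The upper and lower bounds meet at 1, so that is the treewidth.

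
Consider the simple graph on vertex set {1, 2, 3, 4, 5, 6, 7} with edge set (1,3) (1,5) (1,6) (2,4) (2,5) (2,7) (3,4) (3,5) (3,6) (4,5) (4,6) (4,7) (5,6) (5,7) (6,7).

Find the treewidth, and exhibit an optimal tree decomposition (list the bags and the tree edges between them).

Every bag has size at most 4, so the width is 4 − 1 = 3 and tw(G) ≤ 3. On the other hand G contains the 4-clique {1, 3, 5, 6}. A clique must lie in a single bag of any decomposition, so no decomposition can have width below 3. Therefore the treewidth is 3.

Treewidth 3.
One optimal decomposition is:
Bags: B1 = {4, 5, 6, 7}  B2 = {2, 4, 5, 7}  B3 = {3, 4, 5, 6}  B4 = {1, 3, 5, 6}
Tree: B1–B2, B1–B3, B3–B4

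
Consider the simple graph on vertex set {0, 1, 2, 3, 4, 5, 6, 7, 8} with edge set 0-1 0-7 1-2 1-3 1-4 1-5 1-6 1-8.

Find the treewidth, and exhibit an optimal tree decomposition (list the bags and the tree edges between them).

Treewidth 1.
One optimal decomposition is:
Bags: B1 = {0, 1}  B2 = {1, 6}  B3 = {1, 8}  B4 = {1, 5}  B5 = {1, 2}  B6 = {1, 3}  B7 = {1, 4}  B8 = {0, 7}
Tree: B1–B2, B2–B3, B3–B4, B2–B5, B1–B6, B3–B7, B1–B8

Each bag holds 2 vertices, so the decomposition has width 1, which upper-bounds the treewidth. Since G has at least one edge (e.g. 1–0), it is not an edgeless graph, so tw(G) ≥ 1. Therefore the treewidth is 1.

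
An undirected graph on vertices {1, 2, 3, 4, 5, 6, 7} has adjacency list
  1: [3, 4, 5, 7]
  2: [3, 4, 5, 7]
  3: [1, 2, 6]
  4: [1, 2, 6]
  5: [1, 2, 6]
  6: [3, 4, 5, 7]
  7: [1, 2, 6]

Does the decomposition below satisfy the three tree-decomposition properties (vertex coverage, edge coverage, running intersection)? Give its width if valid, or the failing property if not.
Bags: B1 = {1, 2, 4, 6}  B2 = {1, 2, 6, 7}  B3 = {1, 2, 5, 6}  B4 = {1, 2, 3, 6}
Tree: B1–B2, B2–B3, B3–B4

Every vertex of G appears in some bag (union = {1, 2, 3, 4, 5, 6, 7}); every edge is covered by a bag; and for each vertex v the set of bags containing v is connected in the bag tree. The decomposition is therefore valid. The largest bag has 4 vertices, so the width is 3.

Yes; width 3.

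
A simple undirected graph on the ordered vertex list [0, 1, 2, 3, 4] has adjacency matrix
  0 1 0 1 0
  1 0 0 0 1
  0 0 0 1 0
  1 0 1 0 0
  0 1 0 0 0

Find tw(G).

A width-1 tree decomposition is:
Bags: B1 = {2, 3}  B2 = {0, 3}  B3 = {0, 1}  B4 = {1, 4}
Tree: B1–B2, B2–B3, B3–B4
Each bag holds 2 vertices, so the decomposition has width 1, which upper-bounds the treewidth. Since G has at least one edge (e.g. 2–3), it is not an edgeless graph, so tw(G) ≥ 1. Hence tw(G) = 1 exactly.

1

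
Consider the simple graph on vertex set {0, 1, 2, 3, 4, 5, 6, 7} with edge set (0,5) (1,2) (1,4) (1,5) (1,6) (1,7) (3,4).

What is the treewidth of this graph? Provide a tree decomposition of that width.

Each bag holds 2 vertices, so the decomposition has width 1, which upper-bounds the treewidth. Since G has at least one edge (e.g. 4–3), it is not an edgeless graph, so tw(G) ≥ 1. Combining the bounds, tw(G) = 1.

Treewidth 1.
One optimal decomposition is:
Bags: B1 = {3, 4}  B2 = {1, 4}  B3 = {1, 2}  B4 = {1, 5}  B5 = {0, 5}  B6 = {1, 6}  B7 = {1, 7}
Tree: B1–B2, B2–B3, B3–B4, B4–B5, B2–B6, B4–B7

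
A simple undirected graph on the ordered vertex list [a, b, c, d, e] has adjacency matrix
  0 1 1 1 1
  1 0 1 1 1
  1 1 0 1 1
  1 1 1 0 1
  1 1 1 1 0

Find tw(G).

4

A width-4 tree decomposition is:
Bags: B1 = {a, b, c, d, e}
Tree: (single bag)
With just one bag of size 5, the width is 5 − 1 = 4, so tw(G) ≤ 4. For the lower bound, the 5 vertices {a, b, c, d, e} are pairwise adjacent, and any tree decomposition puts a clique entirely inside one bag — forcing width ≥ 4. Hence tw(G) = 4 exactly.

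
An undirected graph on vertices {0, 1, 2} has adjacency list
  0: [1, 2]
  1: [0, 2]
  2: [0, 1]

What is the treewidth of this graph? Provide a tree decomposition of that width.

Treewidth 2.
One optimal decomposition is:
Bags: B1 = {0, 1, 2}
Tree: (single bag)

A single bag containing all 3 vertices is trivially a valid decomposition of width 2. For the lower bound, the 3 vertices {0, 1, 2} are pairwise adjacent, and any tree decomposition puts a clique entirely inside one bag — forcing width ≥ 2. Hence tw(G) = 2 exactly.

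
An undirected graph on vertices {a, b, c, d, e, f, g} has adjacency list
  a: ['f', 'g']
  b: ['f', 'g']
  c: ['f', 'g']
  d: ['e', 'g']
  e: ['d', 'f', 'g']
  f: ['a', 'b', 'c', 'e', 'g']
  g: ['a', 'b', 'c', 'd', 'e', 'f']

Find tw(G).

2

A width-2 tree decomposition is:
Bags: B1 = {a, f, g}  B2 = {c, f, g}  B3 = {e, f, g}  B4 = {b, f, g}  B5 = {d, e, g}
Tree: B1–B2, B1–B3, B1–B4, B3–B5
The largest bag has 3 vertices, giving width 2; this decomposition certifies tw(G) ≤ 2. Conversely, {d, e, g} is a clique of size 3, and the vertices of any clique must share a bag in every tree decomposition; so some bag has ≥ 3 vertices and tw(G) ≥ 2. The upper and lower bounds meet at 2, so that is the treewidth.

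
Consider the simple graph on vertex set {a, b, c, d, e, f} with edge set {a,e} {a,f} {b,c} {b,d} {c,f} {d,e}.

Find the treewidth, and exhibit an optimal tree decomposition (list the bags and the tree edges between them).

Treewidth 2.
One such decomposition:
Bags: B1 = {b, d, e}  B2 = {a, b, e}  B3 = {a, b, f}  B4 = {b, c, f}
Tree: B1–B2, B2–B3, B3–B4

Each bag holds 3 vertices, so the decomposition has width 2, which upper-bounds the treewidth. For the lower bound, G contains the cycle b–d–e–a–f–c–b, so G is not a forest; only forests have treewidth ≤ 1, hence tw(G) ≥ 2. Combining the bounds, tw(G) = 2.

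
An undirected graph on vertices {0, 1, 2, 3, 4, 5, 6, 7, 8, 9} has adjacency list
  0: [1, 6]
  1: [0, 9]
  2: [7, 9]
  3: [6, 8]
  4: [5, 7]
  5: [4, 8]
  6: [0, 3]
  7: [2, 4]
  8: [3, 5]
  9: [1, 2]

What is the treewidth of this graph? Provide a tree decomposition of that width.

Treewidth 2.
Bags: B1 = {2, 7, 9}  B2 = {4, 7, 9}  B3 = {4, 5, 9}  B4 = {5, 8, 9}  B5 = {3, 8, 9}  B6 = {3, 6, 9}  B7 = {0, 6, 9}  B8 = {0, 1, 9}
Tree: B1–B2, B2–B3, B3–B4, B4–B5, B5–B6, B6–B7, B7–B8

The largest bag has 3 vertices, giving width 2; this decomposition certifies tw(G) ≤ 2. The edges 9–2–7–4–5–8–3–6–0–1–9 form a cycle, so G is not a tree and its treewidth is at least 2. Combining the bounds, tw(G) = 2.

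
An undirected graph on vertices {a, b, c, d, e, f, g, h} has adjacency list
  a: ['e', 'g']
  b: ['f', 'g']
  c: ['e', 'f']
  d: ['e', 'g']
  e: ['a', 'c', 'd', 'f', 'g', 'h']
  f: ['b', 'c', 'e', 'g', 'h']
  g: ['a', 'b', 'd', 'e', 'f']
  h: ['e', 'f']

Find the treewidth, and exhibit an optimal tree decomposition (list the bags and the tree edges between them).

Treewidth 2.
Bags: B1 = {d, e, g}  B2 = {e, f, g}  B3 = {e, f, h}  B4 = {b, f, g}  B5 = {a, e, g}  B6 = {c, e, f}
Tree: B1–B2, B2–B3, B2–B4, B1–B5, B3–B6

The largest bag has 3 vertices, giving width 2; this decomposition certifies tw(G) ≤ 2. For the lower bound, the 3 vertices {d, e, g} are pairwise adjacent, and any tree decomposition puts a clique entirely inside one bag — forcing width ≥ 2. Hence tw(G) = 2 exactly.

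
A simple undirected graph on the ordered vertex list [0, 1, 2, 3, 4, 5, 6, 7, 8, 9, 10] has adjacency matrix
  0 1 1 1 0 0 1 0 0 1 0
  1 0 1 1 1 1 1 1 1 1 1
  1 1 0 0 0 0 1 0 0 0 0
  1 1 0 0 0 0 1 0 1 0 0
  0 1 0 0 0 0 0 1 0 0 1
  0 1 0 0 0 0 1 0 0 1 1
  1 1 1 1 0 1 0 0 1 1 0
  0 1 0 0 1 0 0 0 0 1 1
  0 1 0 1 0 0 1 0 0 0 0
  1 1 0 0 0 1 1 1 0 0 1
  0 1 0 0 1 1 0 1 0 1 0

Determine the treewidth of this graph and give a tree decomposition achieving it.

The largest bag has 4 vertices, giving width 3; this decomposition certifies tw(G) ≤ 3. For the lower bound, the 4 vertices {1, 5, 9, 10} are pairwise adjacent, and any tree decomposition puts a clique entirely inside one bag — forcing width ≥ 3. Combining the bounds, tw(G) = 3.

Treewidth 3.
One optimal decomposition is:
Bags: B1 = {0, 1, 2, 6}  B2 = {0, 1, 6, 9}  B3 = {0, 1, 3, 6}  B4 = {1, 5, 6, 9}  B5 = {1, 5, 9, 10}  B6 = {1, 3, 6, 8}  B7 = {1, 7, 9, 10}  B8 = {1, 4, 7, 10}
Tree: B1–B2, B1–B3, B2–B4, B4–B5, B3–B6, B5–B7, B7–B8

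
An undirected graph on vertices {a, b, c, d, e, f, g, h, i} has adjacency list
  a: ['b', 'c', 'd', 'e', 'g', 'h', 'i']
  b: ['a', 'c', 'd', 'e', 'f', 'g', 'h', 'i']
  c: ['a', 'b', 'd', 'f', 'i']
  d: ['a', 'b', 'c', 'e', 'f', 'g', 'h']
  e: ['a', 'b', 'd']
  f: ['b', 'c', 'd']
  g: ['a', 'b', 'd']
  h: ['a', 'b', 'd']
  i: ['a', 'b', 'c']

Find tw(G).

3

A width-3 tree decomposition is:
Bags: B1 = {a, b, c, d}  B2 = {a, b, d, h}  B3 = {b, c, d, f}  B4 = {a, b, c, i}  B5 = {a, b, d, g}  B6 = {a, b, d, e}
Tree: B1–B2, B1–B3, B1–B4, B2–B5, B5–B6
Every bag has size at most 4, so the width is 4 − 1 = 3 and tw(G) ≤ 3. Conversely, {a, b, d, g} is a clique of size 4, and the vertices of any clique must share a bag in every tree decomposition; so some bag has ≥ 4 vertices and tw(G) ≥ 3. The upper and lower bounds meet at 3, so that is the treewidth.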